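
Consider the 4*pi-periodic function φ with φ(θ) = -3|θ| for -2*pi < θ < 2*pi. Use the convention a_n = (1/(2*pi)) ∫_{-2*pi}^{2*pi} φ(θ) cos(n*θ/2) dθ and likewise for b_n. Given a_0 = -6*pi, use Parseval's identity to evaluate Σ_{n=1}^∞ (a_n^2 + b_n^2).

Parseval: a_0^2/2 + Σ_{n≥1} (a_n^2+b_n^2) = (1/(2*pi)) ∫_{-2*pi}^{2*pi} φ(θ)^2 dθ = 24*pi**2.
Subtract a_0^2/2 = 18*pi**2: Σ (a_n^2+b_n^2) = 6*pi**2.

6*pi**2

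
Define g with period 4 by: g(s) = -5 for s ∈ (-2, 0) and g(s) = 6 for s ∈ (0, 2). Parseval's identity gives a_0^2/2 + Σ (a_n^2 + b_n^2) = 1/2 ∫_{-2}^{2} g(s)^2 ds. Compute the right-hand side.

61

1/2 ∫_{-2}^{2} g(s)^2 ds = 1/2 · (122) = 61.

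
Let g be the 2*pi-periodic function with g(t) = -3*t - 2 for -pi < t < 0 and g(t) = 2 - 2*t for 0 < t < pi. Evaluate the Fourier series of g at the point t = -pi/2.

-2 + 3*pi/2

g is continuous at t = -pi/2 with value -2 + 3*pi/2, so the series converges to -2 + 3*pi/2 there.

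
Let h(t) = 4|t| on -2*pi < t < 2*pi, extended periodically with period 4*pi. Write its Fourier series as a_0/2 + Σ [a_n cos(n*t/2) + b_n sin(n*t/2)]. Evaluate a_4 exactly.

a_4 = (1/(2*pi)) ∫_{-2*pi}^{2*pi} h(t) cos(2*t) dt.
h is even and cos(2*t) is even, so the integrand is even and a_4 = 1/pi ∫_0^{2*pi} h(t) cos(2*t) dt.
Integrating by parts (boundary term plus one more integral), an antiderivative of (4*t) cos(2*t) is 2*t*sin(2*t) + cos(2*t); evaluating from 0 to 2*pi: ∫_{0}^{2*pi} (4*t) cos(2*t) dt = (1) - (1) = 0.
Hence a_4 = (1/pi)·(0) = 0.

0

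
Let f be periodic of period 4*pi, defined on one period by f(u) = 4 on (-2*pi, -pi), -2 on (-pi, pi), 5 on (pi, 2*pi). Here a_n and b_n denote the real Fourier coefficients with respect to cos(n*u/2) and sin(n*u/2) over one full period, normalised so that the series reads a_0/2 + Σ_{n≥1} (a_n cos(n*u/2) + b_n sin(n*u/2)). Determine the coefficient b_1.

b_1 = (1/(2*pi)) ∫_{-2*pi}^{2*pi} f(u) sin(u/2) du.
Split the integral at the breakpoints.
Directly, an antiderivative of (4) sin(u/2) is -8*cos(u/2); evaluating from -2*pi to -pi: ∫_{-2*pi}^{-pi} (4) sin(u/2) du = (0) - (8) = -8.
Directly, an antiderivative of (-2) sin(u/2) is 4*cos(u/2); evaluating from -pi to pi: ∫_{-pi}^{pi} (-2) sin(u/2) du = (0) - (0) = 0.
Directly, an antiderivative of (5) sin(u/2) is -10*cos(u/2); evaluating from pi to 2*pi: ∫_{pi}^{2*pi} (5) sin(u/2) du = (10) - (0) = 10.
Summing the pieces and multiplying by (1/(2*pi)) gives b_1 = 1/pi.

1/pi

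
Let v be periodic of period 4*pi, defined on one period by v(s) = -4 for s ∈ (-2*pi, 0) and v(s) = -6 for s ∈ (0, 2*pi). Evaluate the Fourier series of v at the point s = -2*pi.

s = -2*pi differs from s = 2*pi by -1 full period(s), and the series is 4*pi-periodic.
At s = 2*pi the one-sided limits are v(2*pi^-) = -6 and v(2*pi^+) = -4.
By Dirichlet's theorem the series converges to their average, [(-6) + (-4)]/2 = -5.

-5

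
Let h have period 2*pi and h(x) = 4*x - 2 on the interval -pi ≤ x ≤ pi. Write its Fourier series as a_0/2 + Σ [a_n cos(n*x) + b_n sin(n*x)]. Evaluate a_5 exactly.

0

a_5 = 1/pi ∫_{-pi}^{pi} h(x) cos(5*x) dx.
Integrating by parts (boundary term plus one more integral), an antiderivative of (4*x - 2) cos(5*x) is 4*x*sin(5*x)/5 - 2*sin(5*x)/5 + 4*cos(5*x)/25; evaluating from -pi to pi: ∫_{-pi}^{pi} (4*x - 2) cos(5*x) dx = (-4/25) - (-4/25) = 0.
Hence a_5 = (1/pi)·(0) = 0.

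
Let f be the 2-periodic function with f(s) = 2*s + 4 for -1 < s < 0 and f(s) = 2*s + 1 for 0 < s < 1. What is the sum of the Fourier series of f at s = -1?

s = -1 differs from s = 1 by -1 full period(s), and the series is 2-periodic.
At s = 1 the one-sided limits are f(1^-) = 3 and f(1^+) = 2.
By Dirichlet's theorem the series converges to their average, [(3) + (2)]/2 = 5/2.

5/2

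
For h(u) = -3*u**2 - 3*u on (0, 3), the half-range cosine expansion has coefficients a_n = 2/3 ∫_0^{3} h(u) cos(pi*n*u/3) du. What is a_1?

144/pi**2

a_1 = 2/3 ∫_0^{3} (-3*u**2 - 3*u) cos(pi*u/3) du.
Integrating by parts twice (tabular method), an antiderivative of (-3*u**2 - 3*u) cos(pi*u/3) is -9*u**2*sin(pi*u/3)/pi - 9*u*sin(pi*u/3)/pi - 54*u*cos(pi*u/3)/pi**2 + 162*sin(pi*u/3)/pi**3 - 27*cos(pi*u/3)/pi**2; evaluating from 0 to 3: ∫_{0}^{3} (-3*u**2 - 3*u) cos(pi*u/3) du = (189/pi**2) - (-27/pi**2) = 216/pi**2.
Hence a_1 = (2/3)·(216/pi**2) = 144/pi**2.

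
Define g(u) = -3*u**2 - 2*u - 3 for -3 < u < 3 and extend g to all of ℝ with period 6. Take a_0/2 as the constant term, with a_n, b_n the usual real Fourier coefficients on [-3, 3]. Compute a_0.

-24

a_0 = 1/3 ∫_{-3}^{3} g(u) du = 1/3 · (-72) = -24.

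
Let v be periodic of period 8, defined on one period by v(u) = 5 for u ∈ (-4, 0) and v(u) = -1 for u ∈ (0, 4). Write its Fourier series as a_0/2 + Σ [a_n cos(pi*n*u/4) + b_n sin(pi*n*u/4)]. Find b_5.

-12/(5*pi)

b_5 = 1/4 ∫_{-4}^{4} v(u) sin(5*pi*u/4) du.
Split the integral at the breakpoints.
Directly, an antiderivative of (5) sin(5*pi*u/4) is -4*cos(5*pi*u/4)/pi; evaluating from -4 to 0: ∫_{-4}^{0} (5) sin(5*pi*u/4) du = (-4/pi) - (4/pi) = -8/pi.
Directly, an antiderivative of (-1) sin(5*pi*u/4) is 4*cos(5*pi*u/4)/(5*pi); evaluating from 0 to 4: ∫_{0}^{4} (-1) sin(5*pi*u/4) du = (-4/(5*pi)) - (4/(5*pi)) = -8/(5*pi).
Summing the pieces and multiplying by (1/4) gives b_5 = -12/(5*pi).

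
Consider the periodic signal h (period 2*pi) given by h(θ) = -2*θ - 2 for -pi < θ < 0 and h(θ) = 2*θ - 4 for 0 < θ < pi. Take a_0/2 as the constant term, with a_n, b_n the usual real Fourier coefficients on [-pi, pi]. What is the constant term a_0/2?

-3 + pi

a_0 = 1/pi ∫_{-pi}^{pi} h(θ) dθ = 1/pi · (2*pi*(-3 + pi)) = -6 + 2*pi.
So the constant term a_0/2 = -3 + pi.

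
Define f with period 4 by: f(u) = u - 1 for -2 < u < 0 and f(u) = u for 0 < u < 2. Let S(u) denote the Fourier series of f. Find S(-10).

-1/2

u = -10 differs from u = -2 by -2 full period(s), and the series is 4-periodic.
At u = -2 the one-sided limits are f(-2^-) = 2 and f(-2^+) = -3.
By Dirichlet's theorem the series converges to their average, [(2) + (-3)]/2 = -1/2.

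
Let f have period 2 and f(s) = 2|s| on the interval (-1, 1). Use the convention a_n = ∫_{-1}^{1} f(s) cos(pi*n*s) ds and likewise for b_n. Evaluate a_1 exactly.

a_1 = ∫_{-1}^{1} f(s) cos(pi*s) ds.
f is even and cos(pi*s) is even, so the integrand is even and a_1 = 2 ∫_0^{1} f(s) cos(pi*s) ds.
Integrating by parts (boundary term plus one more integral), an antiderivative of (2*s) cos(pi*s) is 2*s*sin(pi*s)/pi + 2*cos(pi*s)/pi**2; evaluating from 0 to 1: ∫_{0}^{1} (2*s) cos(pi*s) ds = (-2/pi**2) - (2/pi**2) = -4/pi**2.
Hence a_1 = 2·(-4/pi**2) = -8/pi**2.

-8/pi**2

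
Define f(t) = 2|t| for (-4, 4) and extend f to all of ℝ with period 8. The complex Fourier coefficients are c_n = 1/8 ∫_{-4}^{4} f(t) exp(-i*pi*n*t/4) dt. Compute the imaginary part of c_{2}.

0

Since f is real-valued, Im(c_{2}) = -1/8 ∫_{-4}^{4} f(t) sin(pi*t/2) dt = -b_{2}/2.
(f is even, so the integrand is odd over a symmetric interval and the integral vanishes.)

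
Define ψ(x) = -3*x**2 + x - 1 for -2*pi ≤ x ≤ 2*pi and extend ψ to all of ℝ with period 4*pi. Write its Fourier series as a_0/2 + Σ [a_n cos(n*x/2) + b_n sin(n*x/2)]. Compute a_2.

-12

a_2 = (1/(2*pi)) ∫_{-2*pi}^{2*pi} ψ(x) cos(x) dx.
Integrating by parts twice (tabular method), an antiderivative of (-3*x**2 + x - 1) cos(x) is -3*x**2*sin(x) + x*sin(x) - 6*x*cos(x) + 5*sin(x) + cos(x); evaluating from -2*pi to 2*pi: ∫_{-2*pi}^{2*pi} (-3*x**2 + x - 1) cos(x) dx = (1 - 12*pi) - (1 + 12*pi) = -24*pi.
Hence a_2 = (1/(2*pi))·(-24*pi) = -12.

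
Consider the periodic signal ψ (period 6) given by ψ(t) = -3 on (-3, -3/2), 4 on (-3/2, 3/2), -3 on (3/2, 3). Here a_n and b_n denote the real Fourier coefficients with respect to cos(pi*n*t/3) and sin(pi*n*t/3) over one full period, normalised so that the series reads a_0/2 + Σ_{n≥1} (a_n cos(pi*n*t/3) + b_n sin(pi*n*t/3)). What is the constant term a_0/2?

a_0 = 1/3 ∫_{-3}^{3} ψ(t) dt = 1/3 · (3) = 1.
So the constant term a_0/2 = 1/2.

1/2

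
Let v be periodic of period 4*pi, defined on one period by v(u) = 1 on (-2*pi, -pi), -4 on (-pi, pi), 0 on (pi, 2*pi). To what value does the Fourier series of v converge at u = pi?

-2

At u = pi the one-sided limits are v(pi^-) = -4 and v(pi^+) = 0.
By Dirichlet's theorem the series converges to their average, [(-4) + (0)]/2 = -2.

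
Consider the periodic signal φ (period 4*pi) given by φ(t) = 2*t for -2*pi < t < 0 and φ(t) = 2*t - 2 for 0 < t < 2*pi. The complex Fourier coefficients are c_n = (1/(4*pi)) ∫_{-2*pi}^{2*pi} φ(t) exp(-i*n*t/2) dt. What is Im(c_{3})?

2*(1 - 2*pi)/(3*pi)

Since φ is real-valued, Im(c_{3}) = -(1/(4*pi)) ∫_{-2*pi}^{2*pi} φ(t) sin(3*t/2) dt = -b_{3}/2.
Split the integral at the breakpoints.
Integrating by parts (boundary term plus one more integral), an antiderivative of (2*t) sin(3*t/2) is -4*t*cos(3*t/2)/3 + 8*sin(3*t/2)/9; evaluating from -2*pi to 0: ∫_{-2*pi}^{0} (2*t) sin(3*t/2) dt = (0) - (-8*pi/3) = 8*pi/3.
Integrating by parts (boundary term plus one more integral), an antiderivative of (2*t - 2) sin(3*t/2) is -4*t*cos(3*t/2)/3 + 8*sin(3*t/2)/9 + 4*cos(3*t/2)/3; evaluating from 0 to 2*pi: ∫_{0}^{2*pi} (2*t - 2) sin(3*t/2) dt = (-4/3 + 8*pi/3) - (4/3) = -8/3 + 8*pi/3.
So ∫_{-2*pi}^{2*pi} φ(t) sin(3*t/2) dt = -8/3 + 16*pi/3.
Hence Im(c_{3}) = (-1/(4*pi))·(-8/3 + 16*pi/3) = 2*(1 - 2*pi)/(3*pi).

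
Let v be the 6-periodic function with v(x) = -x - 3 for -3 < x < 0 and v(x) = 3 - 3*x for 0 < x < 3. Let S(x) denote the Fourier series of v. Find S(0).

0

At x = 0 the one-sided limits are v(0^-) = -3 and v(0^+) = 3.
By Dirichlet's theorem the series converges to their average, [(-3) + (3)]/2 = 0.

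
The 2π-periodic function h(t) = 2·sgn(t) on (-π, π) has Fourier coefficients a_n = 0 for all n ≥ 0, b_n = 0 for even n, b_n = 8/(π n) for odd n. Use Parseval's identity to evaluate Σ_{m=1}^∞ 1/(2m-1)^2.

pi**2/8

Parseval: Σ b_n^2 = (1/π) ∫_{-π}^{π} h(t)^2 dt = 8.
Only odd n contribute, with b_n^2 = 64/(π^2 n^2), so Σ_{m≥1} 1/(2m-1)^2 = π^2·(8)/64 = pi**2/8.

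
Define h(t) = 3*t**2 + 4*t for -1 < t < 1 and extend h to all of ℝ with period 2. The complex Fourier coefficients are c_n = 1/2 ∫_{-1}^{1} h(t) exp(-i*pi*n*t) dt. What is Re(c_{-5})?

Since h is real-valued, Re(c_{-5}) = 1/2 ∫_{-1}^{1} h(t) cos(-5*pi*t) dt = a_{5}/2.
Integrating by parts twice (tabular method), an antiderivative of (3*t**2 + 4*t) cos(-5*pi*t) is 3*t**2*sin(5*pi*t)/(5*pi) + 4*t*sin(5*pi*t)/(5*pi) + 6*t*cos(5*pi*t)/(25*pi**2) - 6*sin(5*pi*t)/(125*pi**3) + 4*cos(5*pi*t)/(25*pi**2); evaluating from -1 to 1: ∫_{-1}^{1} (3*t**2 + 4*t) cos(-5*pi*t) dt = (-2/(5*pi**2)) - (2/(25*pi**2)) = -12/(25*pi**2).
Hence Re(c_{-5}) = (1/2)·(-12/(25*pi**2)) = -6/(25*pi**2).

-6/(25*pi**2)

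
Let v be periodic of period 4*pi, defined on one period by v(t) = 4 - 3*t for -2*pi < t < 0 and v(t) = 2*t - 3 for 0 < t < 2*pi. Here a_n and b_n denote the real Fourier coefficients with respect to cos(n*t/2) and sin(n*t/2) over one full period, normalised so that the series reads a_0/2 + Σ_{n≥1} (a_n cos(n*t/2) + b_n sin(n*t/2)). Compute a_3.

-20/(9*pi)

a_3 = (1/(2*pi)) ∫_{-2*pi}^{2*pi} v(t) cos(3*t/2) dt.
Split the integral at the breakpoints.
Integrating by parts (boundary term plus one more integral), an antiderivative of (4 - 3*t) cos(3*t/2) is -2*t*sin(3*t/2) + 8*sin(3*t/2)/3 - 4*cos(3*t/2)/3; evaluating from -2*pi to 0: ∫_{-2*pi}^{0} (4 - 3*t) cos(3*t/2) dt = (-4/3) - (4/3) = -8/3.
Integrating by parts (boundary term plus one more integral), an antiderivative of (2*t - 3) cos(3*t/2) is 4*t*sin(3*t/2)/3 - 2*sin(3*t/2) + 8*cos(3*t/2)/9; evaluating from 0 to 2*pi: ∫_{0}^{2*pi} (2*t - 3) cos(3*t/2) dt = (-8/9) - (8/9) = -16/9.
Summing the pieces and multiplying by (1/(2*pi)) gives a_3 = -20/(9*pi).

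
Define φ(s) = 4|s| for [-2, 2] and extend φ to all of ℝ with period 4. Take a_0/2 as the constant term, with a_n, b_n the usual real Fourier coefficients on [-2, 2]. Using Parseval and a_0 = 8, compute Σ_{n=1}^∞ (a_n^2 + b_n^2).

Parseval: a_0^2/2 + Σ_{n≥1} (a_n^2+b_n^2) = 1/2 ∫_{-2}^{2} φ(s)^2 ds = 128/3.
Subtract a_0^2/2 = 32: Σ (a_n^2+b_n^2) = 32/3.

32/3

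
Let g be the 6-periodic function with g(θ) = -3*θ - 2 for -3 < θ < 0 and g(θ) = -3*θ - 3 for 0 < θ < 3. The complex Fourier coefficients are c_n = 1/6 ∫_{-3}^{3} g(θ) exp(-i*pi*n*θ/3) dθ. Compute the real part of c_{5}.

0

Since g is real-valued, Re(c_{5}) = 1/6 ∫_{-3}^{3} g(θ) cos(5*pi*θ/3) dθ = a_{5}/2.
Split the integral at the breakpoints.
Integrating by parts (boundary term plus one more integral), an antiderivative of (-3*θ - 2) cos(5*pi*θ/3) is -9*θ*sin(5*pi*θ/3)/(5*pi) - 6*sin(5*pi*θ/3)/(5*pi) - 27*cos(5*pi*θ/3)/(25*pi**2); evaluating from -3 to 0: ∫_{-3}^{0} (-3*θ - 2) cos(5*pi*θ/3) dθ = (-27/(25*pi**2)) - (27/(25*pi**2)) = -54/(25*pi**2).
Integrating by parts (boundary term plus one more integral), an antiderivative of (-3*θ - 3) cos(5*pi*θ/3) is -9*θ*sin(5*pi*θ/3)/(5*pi) - 9*sin(5*pi*θ/3)/(5*pi) - 27*cos(5*pi*θ/3)/(25*pi**2); evaluating from 0 to 3: ∫_{0}^{3} (-3*θ - 3) cos(5*pi*θ/3) dθ = (27/(25*pi**2)) - (-27/(25*pi**2)) = 54/(25*pi**2).
So ∫_{-3}^{3} g(θ) cos(5*pi*θ/3) dθ = 0.
Hence Re(c_{5}) = (1/6)·(0) = 0.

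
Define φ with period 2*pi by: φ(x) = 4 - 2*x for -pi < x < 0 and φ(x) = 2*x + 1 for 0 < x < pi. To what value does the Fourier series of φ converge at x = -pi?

x = -pi differs from x = pi by -1 full period(s), and the series is 2*pi-periodic.
At x = pi the one-sided limits are φ(pi^-) = 1 + 2*pi and φ(pi^+) = 4 + 2*pi.
By Dirichlet's theorem the series converges to their average, [(1 + 2*pi) + (4 + 2*pi)]/2 = 5/2 + 2*pi.

5/2 + 2*pi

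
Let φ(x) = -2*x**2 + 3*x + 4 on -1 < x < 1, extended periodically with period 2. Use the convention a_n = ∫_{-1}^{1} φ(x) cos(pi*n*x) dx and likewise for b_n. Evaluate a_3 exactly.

a_3 = ∫_{-1}^{1} φ(x) cos(3*pi*x) dx.
Integrating by parts twice (tabular method), an antiderivative of (-2*x**2 + 3*x + 4) cos(3*pi*x) is -2*x**2*sin(3*pi*x)/(3*pi) + x*sin(3*pi*x)/pi - 4*x*cos(3*pi*x)/(9*pi**2) + 4*sin(3*pi*x)/(27*pi**3) + 4*sin(3*pi*x)/(3*pi) + cos(3*pi*x)/(3*pi**2); evaluating from -1 to 1: ∫_{-1}^{1} (-2*x**2 + 3*x + 4) cos(3*pi*x) dx = (1/(9*pi**2)) - (-7/(9*pi**2)) = 8/(9*pi**2).
Hence a_3 = 8/(9*pi**2).

8/(9*pi**2)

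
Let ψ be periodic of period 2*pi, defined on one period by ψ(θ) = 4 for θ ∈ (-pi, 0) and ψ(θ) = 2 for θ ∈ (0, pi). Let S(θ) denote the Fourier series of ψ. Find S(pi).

At θ = pi the one-sided limits are ψ(pi^-) = 2 and ψ(pi^+) = 4.
By Dirichlet's theorem the series converges to their average, [(2) + (4)]/2 = 3.

3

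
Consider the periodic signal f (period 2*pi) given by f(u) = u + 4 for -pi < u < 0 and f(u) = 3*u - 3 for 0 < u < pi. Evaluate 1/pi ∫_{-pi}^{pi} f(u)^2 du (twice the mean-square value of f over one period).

-13*pi + 25 + 10*pi**2/3

1/pi ∫_{-pi}^{pi} f(u)^2 du = 1/pi · (pi*(-39*pi + 75 + 10*pi**2)/3) = -13*pi + 25 + 10*pi**2/3.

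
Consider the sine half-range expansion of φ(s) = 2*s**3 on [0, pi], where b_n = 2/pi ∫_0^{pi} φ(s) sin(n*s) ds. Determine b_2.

b_2 = 2/pi ∫_0^{pi} (2*s**3) sin(2*s) ds.
Integrating by parts three times (tabular method), an antiderivative of (2*s**3) sin(2*s) is -s**3*cos(2*s) + 3*s**2*sin(2*s)/2 + 3*s*cos(2*s)/2 - 3*sin(2*s)/4; evaluating from 0 to pi: ∫_{0}^{pi} (2*s**3) sin(2*s) ds = (pi*(3/2 - pi**2)) - (0) = pi*(3/2 - pi**2).
Hence b_2 = (2/pi)·(pi*(3/2 - pi**2)) = 3 - 2*pi**2.

3 - 2*pi**2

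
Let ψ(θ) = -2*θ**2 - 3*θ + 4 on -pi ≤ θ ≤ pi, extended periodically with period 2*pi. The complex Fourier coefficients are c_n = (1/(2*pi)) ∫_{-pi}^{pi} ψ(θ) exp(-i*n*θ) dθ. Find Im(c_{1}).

3

Since ψ is real-valued, Im(c_{1}) = -(1/(2*pi)) ∫_{-pi}^{pi} ψ(θ) sin(θ) dθ = -b_{1}/2.
Integrating by parts twice (tabular method), an antiderivative of (-2*θ**2 - 3*θ + 4) sin(θ) is 2*θ**2*cos(θ) - 4*θ*sin(θ) + 3*θ*cos(θ) - 3*sin(θ) - 8*cos(θ); evaluating from -pi to pi: ∫_{-pi}^{pi} (-2*θ**2 - 3*θ + 4) sin(θ) dθ = (-2*pi**2 - 3*pi + 8) - (-2*pi**2 + 8 + 3*pi) = -6*pi.
Hence Im(c_{1}) = (-1/(2*pi))·(-6*pi) = 3.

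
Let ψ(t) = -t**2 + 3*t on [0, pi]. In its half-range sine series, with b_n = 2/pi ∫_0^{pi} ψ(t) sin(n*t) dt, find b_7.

2*(-49*pi**2 + 4 + 147*pi)/(343*pi)

b_7 = 2/pi ∫_0^{pi} (-t**2 + 3*t) sin(7*t) dt.
Integrating by parts twice (tabular method), an antiderivative of (-t**2 + 3*t) sin(7*t) is t**2*cos(7*t)/7 - 2*t*sin(7*t)/49 - 3*t*cos(7*t)/7 + 3*sin(7*t)/49 - 2*cos(7*t)/343; evaluating from 0 to pi: ∫_{0}^{pi} (-t**2 + 3*t) sin(7*t) dt = (-pi**2/7 + 2/343 + 3*pi/7) - (-2/343) = -pi**2/7 + 4/343 + 3*pi/7.
Hence b_7 = (2/pi)·(-pi**2/7 + 4/343 + 3*pi/7) = 2*(-49*pi**2 + 4 + 147*pi)/(343*pi).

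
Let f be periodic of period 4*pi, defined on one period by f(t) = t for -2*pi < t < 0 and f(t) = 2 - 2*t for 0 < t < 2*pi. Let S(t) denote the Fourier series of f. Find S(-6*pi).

1 - 3*pi

t = -6*pi differs from t = -2*pi by -1 full period(s), and the series is 4*pi-periodic.
At t = -2*pi the one-sided limits are f(-2*pi^-) = 2 - 4*pi and f(-2*pi^+) = -2*pi.
By Dirichlet's theorem the series converges to their average, [(2 - 4*pi) + (-2*pi)]/2 = 1 - 3*pi.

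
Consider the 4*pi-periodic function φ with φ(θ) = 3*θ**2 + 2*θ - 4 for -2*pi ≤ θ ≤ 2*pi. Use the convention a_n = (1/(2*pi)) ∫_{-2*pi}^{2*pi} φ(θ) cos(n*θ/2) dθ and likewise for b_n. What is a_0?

-8 + 8*pi**2

a_0 = (1/(2*pi)) ∫_{-2*pi}^{2*pi} φ(θ) dθ = (1/(2*pi)) · (16*pi*(-1 + pi**2)) = -8 + 8*pi**2.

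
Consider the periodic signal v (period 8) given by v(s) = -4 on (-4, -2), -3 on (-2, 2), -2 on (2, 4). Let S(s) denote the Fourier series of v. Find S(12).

-3

s = 12 differs from s = 4 by 1 full period(s), and the series is 8-periodic.
At s = 4 the one-sided limits are v(4^-) = -2 and v(4^+) = -4.
By Dirichlet's theorem the series converges to their average, [(-2) + (-4)]/2 = -3.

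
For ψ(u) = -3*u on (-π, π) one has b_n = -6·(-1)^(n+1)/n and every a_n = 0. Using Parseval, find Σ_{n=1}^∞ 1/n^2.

Parseval: Σ b_n^2 = (1/π) ∫_{-π}^{π} ψ(u)^2 du = 6*pi**2.
Σ b_n^2 = Σ 36/n^2, so Σ 1/n^2 = (6*pi**2)/36 = pi**2/6.

pi**2/6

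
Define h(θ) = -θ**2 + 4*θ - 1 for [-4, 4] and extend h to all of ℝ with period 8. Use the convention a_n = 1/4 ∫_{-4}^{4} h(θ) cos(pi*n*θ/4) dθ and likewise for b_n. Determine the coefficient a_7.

64/(49*pi**2)

a_7 = 1/4 ∫_{-4}^{4} h(θ) cos(7*pi*θ/4) dθ.
Integrating by parts twice (tabular method), an antiderivative of (-θ**2 + 4*θ - 1) cos(7*pi*θ/4) is -4*θ**2*sin(7*pi*θ/4)/(7*pi) + 16*θ*sin(7*pi*θ/4)/(7*pi) - 32*θ*cos(7*pi*θ/4)/(49*pi**2) - 4*sin(7*pi*θ/4)/(7*pi) + 128*sin(7*pi*θ/4)/(343*pi**3) + 64*cos(7*pi*θ/4)/(49*pi**2); evaluating from -4 to 4: ∫_{-4}^{4} (-θ**2 + 4*θ - 1) cos(7*pi*θ/4) dθ = (64/(49*pi**2)) - (-192/(49*pi**2)) = 256/(49*pi**2).
Hence a_7 = (1/4)·(256/(49*pi**2)) = 64/(49*pi**2).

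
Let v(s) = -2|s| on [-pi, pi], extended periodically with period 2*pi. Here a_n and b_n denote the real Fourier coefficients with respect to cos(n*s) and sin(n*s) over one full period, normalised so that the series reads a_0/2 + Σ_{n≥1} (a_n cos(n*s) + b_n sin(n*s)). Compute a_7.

8/(49*pi)

a_7 = 1/pi ∫_{-pi}^{pi} v(s) cos(7*s) ds.
v is even and cos(7*s) is even, so the integrand is even and a_7 = 2/pi ∫_0^{pi} v(s) cos(7*s) ds.
Integrating by parts (boundary term plus one more integral), an antiderivative of (-2*s) cos(7*s) is -2*s*sin(7*s)/7 - 2*cos(7*s)/49; evaluating from 0 to pi: ∫_{0}^{pi} (-2*s) cos(7*s) ds = (2/49) - (-2/49) = 4/49.
Hence a_7 = (2/pi)·(4/49) = 8/(49*pi).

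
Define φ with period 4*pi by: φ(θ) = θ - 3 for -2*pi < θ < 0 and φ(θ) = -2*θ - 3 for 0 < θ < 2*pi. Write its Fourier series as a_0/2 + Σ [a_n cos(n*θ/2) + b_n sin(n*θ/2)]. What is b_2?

1

b_2 = (1/(2*pi)) ∫_{-2*pi}^{2*pi} φ(θ) sin(θ) dθ.
Split the integral at the breakpoints.
Integrating by parts (boundary term plus one more integral), an antiderivative of (θ - 3) sin(θ) is -θ*cos(θ) + sin(θ) + 3*cos(θ); evaluating from -2*pi to 0: ∫_{-2*pi}^{0} (θ - 3) sin(θ) dθ = (3) - (3 + 2*pi) = -2*pi.
Integrating by parts (boundary term plus one more integral), an antiderivative of (-2*θ - 3) sin(θ) is 2*θ*cos(θ) - 2*sin(θ) + 3*cos(θ); evaluating from 0 to 2*pi: ∫_{0}^{2*pi} (-2*θ - 3) sin(θ) dθ = (3 + 4*pi) - (3) = 4*pi.
Summing the pieces and multiplying by (1/(2*pi)) gives b_2 = 1.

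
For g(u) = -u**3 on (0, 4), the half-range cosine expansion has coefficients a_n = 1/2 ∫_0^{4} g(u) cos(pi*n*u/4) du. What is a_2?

-96/pi**2

a_2 = 1/2 ∫_0^{4} (-u**3) cos(pi*u/2) du.
Integrating by parts three times (tabular method), an antiderivative of (-u**3) cos(pi*u/2) is -2*u**3*sin(pi*u/2)/pi - 12*u**2*cos(pi*u/2)/pi**2 + 48*u*sin(pi*u/2)/pi**3 + 96*cos(pi*u/2)/pi**4; evaluating from 0 to 4: ∫_{0}^{4} (-u**3) cos(pi*u/2) du = (96*(1 - 2*pi**2)/pi**4) - (96/pi**4) = -192/pi**2.
Hence a_2 = (1/2)·(-192/pi**2) = -96/pi**2.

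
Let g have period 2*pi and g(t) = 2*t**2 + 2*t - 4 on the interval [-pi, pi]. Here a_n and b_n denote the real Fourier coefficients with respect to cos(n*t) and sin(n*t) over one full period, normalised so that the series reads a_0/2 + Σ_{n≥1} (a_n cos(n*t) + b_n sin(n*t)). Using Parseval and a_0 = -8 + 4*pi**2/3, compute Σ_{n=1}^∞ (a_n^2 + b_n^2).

Parseval: a_0^2/2 + Σ_{n≥1} (a_n^2+b_n^2) = 1/pi ∫_{-pi}^{pi} g(t)^2 dt = -8*pi**2 + 32 + 8*pi**4/5.
Subtract a_0^2/2 = 8*(6 - pi**2)**2/9: Σ (a_n^2+b_n^2) = 8*pi**2*(15 + 4*pi**2)/45.

8*pi**2*(15 + 4*pi**2)/45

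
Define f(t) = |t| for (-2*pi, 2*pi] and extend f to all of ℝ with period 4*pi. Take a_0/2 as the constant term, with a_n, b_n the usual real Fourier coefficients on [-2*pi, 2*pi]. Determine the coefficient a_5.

a_5 = (1/(2*pi)) ∫_{-2*pi}^{2*pi} f(t) cos(5*t/2) dt.
f is even and cos(5*t/2) is even, so the integrand is even and a_5 = 1/pi ∫_0^{2*pi} f(t) cos(5*t/2) dt.
Integrating by parts (boundary term plus one more integral), an antiderivative of (t) cos(5*t/2) is 2*t*sin(5*t/2)/5 + 4*cos(5*t/2)/25; evaluating from 0 to 2*pi: ∫_{0}^{2*pi} (t) cos(5*t/2) dt = (-4/25) - (4/25) = -8/25.
Hence a_5 = (1/pi)·(-8/25) = -8/(25*pi).

-8/(25*pi)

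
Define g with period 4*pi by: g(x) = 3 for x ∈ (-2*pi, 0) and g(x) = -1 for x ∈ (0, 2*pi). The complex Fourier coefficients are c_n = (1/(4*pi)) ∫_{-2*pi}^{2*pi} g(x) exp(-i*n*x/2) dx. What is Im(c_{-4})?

0

Since g is real-valued, Im(c_{-4}) = -(1/(4*pi)) ∫_{-2*pi}^{2*pi} g(x) sin(-2*x) dx = b_{4}/2.
Split the integral at the breakpoints.
Directly, an antiderivative of (3) sin(-2*x) is 3*cos(2*x)/2; evaluating from -2*pi to 0: ∫_{-2*pi}^{0} (3) sin(-2*x) dx = (3/2) - (3/2) = 0.
Directly, an antiderivative of (-1) sin(-2*x) is -cos(2*x)/2; evaluating from 0 to 2*pi: ∫_{0}^{2*pi} (-1) sin(-2*x) dx = (-1/2) - (-1/2) = 0.
So ∫_{-2*pi}^{2*pi} g(x) sin(-2*x) dx = 0.
Hence Im(c_{-4}) = (-1/(4*pi))·(0) = 0.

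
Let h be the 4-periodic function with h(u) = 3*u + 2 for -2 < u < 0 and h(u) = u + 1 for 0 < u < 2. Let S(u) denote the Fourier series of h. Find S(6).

-1/2

u = 6 differs from u = 2 by 1 full period(s), and the series is 4-periodic.
At u = 2 the one-sided limits are h(2^-) = 3 and h(2^+) = -4.
By Dirichlet's theorem the series converges to their average, [(3) + (-4)]/2 = -1/2.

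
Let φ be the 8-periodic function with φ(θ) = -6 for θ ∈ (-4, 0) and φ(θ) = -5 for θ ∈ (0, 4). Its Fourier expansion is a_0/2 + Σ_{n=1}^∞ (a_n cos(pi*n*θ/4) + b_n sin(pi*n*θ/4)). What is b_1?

b_1 = 1/4 ∫_{-4}^{4} φ(θ) sin(pi*θ/4) dθ.
Split the integral at the breakpoints.
Directly, an antiderivative of (-6) sin(pi*θ/4) is 24*cos(pi*θ/4)/pi; evaluating from -4 to 0: ∫_{-4}^{0} (-6) sin(pi*θ/4) dθ = (24/pi) - (-24/pi) = 48/pi.
Directly, an antiderivative of (-5) sin(pi*θ/4) is 20*cos(pi*θ/4)/pi; evaluating from 0 to 4: ∫_{0}^{4} (-5) sin(pi*θ/4) dθ = (-20/pi) - (20/pi) = -40/pi.
Summing the pieces and multiplying by (1/4) gives b_1 = 2/pi.

2/pi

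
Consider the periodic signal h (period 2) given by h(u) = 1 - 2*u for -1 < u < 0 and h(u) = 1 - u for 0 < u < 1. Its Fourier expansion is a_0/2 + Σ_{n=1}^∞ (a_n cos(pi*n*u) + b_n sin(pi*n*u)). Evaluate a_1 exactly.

-2/pi**2

a_1 = ∫_{-1}^{1} h(u) cos(pi*u) du.
Split the integral at the breakpoints.
Integrating by parts (boundary term plus one more integral), an antiderivative of (1 - 2*u) cos(pi*u) is -2*u*sin(pi*u)/pi + sin(pi*u)/pi - 2*cos(pi*u)/pi**2; evaluating from -1 to 0: ∫_{-1}^{0} (1 - 2*u) cos(pi*u) du = (-2/pi**2) - (2/pi**2) = -4/pi**2.
Integrating by parts (boundary term plus one more integral), an antiderivative of (1 - u) cos(pi*u) is -u*sin(pi*u)/pi + sin(pi*u)/pi - cos(pi*u)/pi**2; evaluating from 0 to 1: ∫_{0}^{1} (1 - u) cos(pi*u) du = (pi**(-2)) - (-1/pi**2) = 2/pi**2.
Summing the pieces gives a_1 = -2/pi**2.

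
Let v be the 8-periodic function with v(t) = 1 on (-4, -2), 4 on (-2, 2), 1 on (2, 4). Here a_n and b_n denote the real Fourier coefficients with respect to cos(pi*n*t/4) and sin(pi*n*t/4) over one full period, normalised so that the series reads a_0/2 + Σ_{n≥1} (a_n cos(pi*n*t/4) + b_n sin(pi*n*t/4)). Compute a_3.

-2/pi

a_3 = 1/4 ∫_{-4}^{4} v(t) cos(3*pi*t/4) dt.
v is even and cos(3*pi*t/4) is even, so the integrand is even and a_3 = 1/2 ∫_0^{4} v(t) cos(3*pi*t/4) dt.
Split the integral at the breakpoints.
Directly, an antiderivative of (4) cos(3*pi*t/4) is 16*sin(3*pi*t/4)/(3*pi); evaluating from 0 to 2: ∫_{0}^{2} (4) cos(3*pi*t/4) dt = (-16/(3*pi)) - (0) = -16/(3*pi).
Directly, an antiderivative of (1) cos(3*pi*t/4) is 4*sin(3*pi*t/4)/(3*pi); evaluating from 2 to 4: ∫_{2}^{4} (1) cos(3*pi*t/4) dt = (0) - (-4/(3*pi)) = 4/(3*pi).
Summing the pieces and multiplying by (1/2) gives a_3 = -2/pi.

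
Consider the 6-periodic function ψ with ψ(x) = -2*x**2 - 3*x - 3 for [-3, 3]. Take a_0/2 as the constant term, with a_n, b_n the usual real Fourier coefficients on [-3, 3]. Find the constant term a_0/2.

-9

a_0 = 1/3 ∫_{-3}^{3} ψ(x) dx = 1/3 · (-54) = -18.
So the constant term a_0/2 = -9.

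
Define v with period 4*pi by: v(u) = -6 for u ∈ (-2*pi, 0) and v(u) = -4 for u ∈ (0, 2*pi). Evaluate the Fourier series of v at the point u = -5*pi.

-6

u = -5*pi differs from u = -pi by -1 full period(s), and the series is 4*pi-periodic.
v is continuous at u = -pi with value -6, so the series converges to -6 there.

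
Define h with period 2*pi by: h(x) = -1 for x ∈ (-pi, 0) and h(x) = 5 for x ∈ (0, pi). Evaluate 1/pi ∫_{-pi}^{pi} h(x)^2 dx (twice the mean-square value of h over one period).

1/pi ∫_{-pi}^{pi} h(x)^2 dx = 1/pi · (26*pi) = 26.

26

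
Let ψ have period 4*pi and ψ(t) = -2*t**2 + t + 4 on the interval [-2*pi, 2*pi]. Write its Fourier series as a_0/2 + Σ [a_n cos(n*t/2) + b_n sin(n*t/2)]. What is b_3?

b_3 = (1/(2*pi)) ∫_{-2*pi}^{2*pi} ψ(t) sin(3*t/2) dt.
Integrating by parts twice (tabular method), an antiderivative of (-2*t**2 + t + 4) sin(3*t/2) is 4*t**2*cos(3*t/2)/3 - 16*t*sin(3*t/2)/9 - 2*t*cos(3*t/2)/3 + 4*sin(3*t/2)/9 - 104*cos(3*t/2)/27; evaluating from -2*pi to 2*pi: ∫_{-2*pi}^{2*pi} (-2*t**2 + t + 4) sin(3*t/2) dt = (-16*pi**2/3 + 104/27 + 4*pi/3) - (-16*pi**2/3 - 4*pi/3 + 104/27) = 8*pi/3.
Hence b_3 = (1/(2*pi))·(8*pi/3) = 4/3.

4/3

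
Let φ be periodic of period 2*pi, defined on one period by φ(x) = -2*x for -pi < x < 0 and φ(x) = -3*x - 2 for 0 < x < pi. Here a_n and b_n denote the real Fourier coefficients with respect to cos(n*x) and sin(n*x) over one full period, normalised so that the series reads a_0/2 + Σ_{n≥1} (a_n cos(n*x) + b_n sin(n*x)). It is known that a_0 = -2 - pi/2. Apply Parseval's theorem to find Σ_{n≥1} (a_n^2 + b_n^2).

Parseval: a_0^2/2 + Σ_{n≥1} (a_n^2+b_n^2) = 1/pi ∫_{-pi}^{pi} φ(x)^2 dx = 4 + 6*pi + 13*pi**2/3.
Subtract a_0^2/2 = (pi + 4)**2/8: Σ (a_n^2+b_n^2) = 2 + 5*pi + 101*pi**2/24.

2 + 5*pi + 101*pi**2/24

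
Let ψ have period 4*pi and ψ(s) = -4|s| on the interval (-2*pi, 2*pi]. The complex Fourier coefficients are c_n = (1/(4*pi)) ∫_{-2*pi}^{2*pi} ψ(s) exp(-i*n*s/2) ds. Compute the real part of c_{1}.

16/pi

Since ψ is real-valued, Re(c_{1}) = (1/(4*pi)) ∫_{-2*pi}^{2*pi} ψ(s) cos(s/2) ds = a_{1}/2.
ψ is even and cos(s/2) is even, so the integrand is even: ∫_{-2*pi}^{2*pi} ψ(s) cos(s/2) ds = 2∫_0^{2*pi} ψ(s) cos(s/2) ds.
Integrating by parts (boundary term plus one more integral), an antiderivative of (-4*s) cos(s/2) is -8*s*sin(s/2) - 16*cos(s/2); evaluating from 0 to 2*pi: ∫_{0}^{2*pi} (-4*s) cos(s/2) ds = (16) - (-16) = 32.
So ∫_{-2*pi}^{2*pi} ψ(s) cos(s/2) ds = 64.
Hence Re(c_{1}) = (1/(4*pi))·(64) = 16/pi.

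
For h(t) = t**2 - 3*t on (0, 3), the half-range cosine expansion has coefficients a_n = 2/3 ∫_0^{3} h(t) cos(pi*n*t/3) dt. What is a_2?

a_2 = 2/3 ∫_0^{3} (t**2 - 3*t) cos(2*pi*t/3) dt.
Integrating by parts twice (tabular method), an antiderivative of (t**2 - 3*t) cos(2*pi*t/3) is 3*t**2*sin(2*pi*t/3)/(2*pi) - 9*t*sin(2*pi*t/3)/(2*pi) + 9*t*cos(2*pi*t/3)/(2*pi**2) - 27*sin(2*pi*t/3)/(4*pi**3) - 27*cos(2*pi*t/3)/(4*pi**2); evaluating from 0 to 3: ∫_{0}^{3} (t**2 - 3*t) cos(2*pi*t/3) dt = (27/(4*pi**2)) - (-27/(4*pi**2)) = 27/(2*pi**2).
Hence a_2 = (2/3)·(27/(2*pi**2)) = 9/pi**2.

9/pi**2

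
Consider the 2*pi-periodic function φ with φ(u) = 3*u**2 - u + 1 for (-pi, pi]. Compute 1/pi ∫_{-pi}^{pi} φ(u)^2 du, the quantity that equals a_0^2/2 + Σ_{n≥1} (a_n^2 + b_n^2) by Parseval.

2 + 14*pi**2/3 + 18*pi**4/5

1/pi ∫_{-pi}^{pi} φ(u)^2 du = 1/pi · (2*pi*(15 + 35*pi**2 + 27*pi**4)/15) = 2 + 14*pi**2/3 + 18*pi**4/5.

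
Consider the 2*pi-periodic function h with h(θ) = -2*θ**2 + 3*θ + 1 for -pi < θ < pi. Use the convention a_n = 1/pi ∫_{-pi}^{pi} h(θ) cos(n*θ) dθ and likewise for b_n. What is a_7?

a_7 = 1/pi ∫_{-pi}^{pi} h(θ) cos(7*θ) dθ.
Integrating by parts twice (tabular method), an antiderivative of (-2*θ**2 + 3*θ + 1) cos(7*θ) is -2*θ**2*sin(7*θ)/7 + 3*θ*sin(7*θ)/7 - 4*θ*cos(7*θ)/49 + 53*sin(7*θ)/343 + 3*cos(7*θ)/49; evaluating from -pi to pi: ∫_{-pi}^{pi} (-2*θ**2 + 3*θ + 1) cos(7*θ) dθ = (-3/49 + 4*pi/49) - (-4*pi/49 - 3/49) = 8*pi/49.
Hence a_7 = (1/pi)·(8*pi/49) = 8/49.

8/49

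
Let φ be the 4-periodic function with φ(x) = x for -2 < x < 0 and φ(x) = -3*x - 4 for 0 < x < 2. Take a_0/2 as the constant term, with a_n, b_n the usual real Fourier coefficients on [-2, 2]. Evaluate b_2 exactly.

2/pi

b_2 = 1/2 ∫_{-2}^{2} φ(x) sin(pi*x) dx.
Split the integral at the breakpoints.
Integrating by parts (boundary term plus one more integral), an antiderivative of (x) sin(pi*x) is -x*cos(pi*x)/pi + sin(pi*x)/pi**2; evaluating from -2 to 0: ∫_{-2}^{0} (x) sin(pi*x) dx = (0) - (2/pi) = -2/pi.
Integrating by parts (boundary term plus one more integral), an antiderivative of (-3*x - 4) sin(pi*x) is 3*x*cos(pi*x)/pi - 3*sin(pi*x)/pi**2 + 4*cos(pi*x)/pi; evaluating from 0 to 2: ∫_{0}^{2} (-3*x - 4) sin(pi*x) dx = (10/pi) - (4/pi) = 6/pi.
Summing the pieces and multiplying by (1/2) gives b_2 = 2/pi.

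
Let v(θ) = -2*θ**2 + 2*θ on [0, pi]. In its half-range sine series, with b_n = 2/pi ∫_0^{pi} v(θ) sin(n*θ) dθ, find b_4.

b_4 = 2/pi ∫_0^{pi} (-2*θ**2 + 2*θ) sin(4*θ) dθ.
Integrating by parts twice (tabular method), an antiderivative of (-2*θ**2 + 2*θ) sin(4*θ) is θ**2*cos(4*θ)/2 - θ*sin(4*θ)/4 - θ*cos(4*θ)/2 + sin(4*θ)/8 - cos(4*θ)/16; evaluating from 0 to pi: ∫_{0}^{pi} (-2*θ**2 + 2*θ) sin(4*θ) dθ = (-pi/2 - 1/16 + pi**2/2) - (-1/16) = pi*(-1 + pi)/2.
Hence b_4 = (2/pi)·(pi*(-1 + pi)/2) = -1 + pi.

-1 + pi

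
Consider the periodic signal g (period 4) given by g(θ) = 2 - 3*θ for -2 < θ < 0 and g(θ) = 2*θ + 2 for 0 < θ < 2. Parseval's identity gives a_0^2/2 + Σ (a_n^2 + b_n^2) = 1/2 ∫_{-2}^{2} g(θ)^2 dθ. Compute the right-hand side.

1/2 ∫_{-2}^{2} g(θ)^2 dθ = 1/2 · (272/3) = 136/3.

136/3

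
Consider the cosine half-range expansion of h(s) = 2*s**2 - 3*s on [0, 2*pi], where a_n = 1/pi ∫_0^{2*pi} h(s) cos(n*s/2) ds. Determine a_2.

a_2 = 1/pi ∫_0^{2*pi} (2*s**2 - 3*s) cos(s) ds.
Integrating by parts twice (tabular method), an antiderivative of (2*s**2 - 3*s) cos(s) is 2*s**2*sin(s) - 3*s*sin(s) + 4*s*cos(s) - 4*sin(s) - 3*cos(s); evaluating from 0 to 2*pi: ∫_{0}^{2*pi} (2*s**2 - 3*s) cos(s) ds = (-3 + 8*pi) - (-3) = 8*pi.
Hence a_2 = (1/pi)·(8*pi) = 8.

8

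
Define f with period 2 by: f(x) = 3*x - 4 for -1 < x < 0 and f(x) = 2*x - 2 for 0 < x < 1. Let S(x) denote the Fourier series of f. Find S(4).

-3

x = 4 differs from x = 0 by 2 full period(s), and the series is 2-periodic.
At x = 0 the one-sided limits are f(0^-) = -4 and f(0^+) = -2.
By Dirichlet's theorem the series converges to their average, [(-4) + (-2)]/2 = -3.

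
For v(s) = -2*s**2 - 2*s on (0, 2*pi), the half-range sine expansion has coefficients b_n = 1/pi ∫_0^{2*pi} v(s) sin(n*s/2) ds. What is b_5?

b_5 = 1/pi ∫_0^{2*pi} (-2*s**2 - 2*s) sin(5*s/2) ds.
Integrating by parts twice (tabular method), an antiderivative of (-2*s**2 - 2*s) sin(5*s/2) is 4*s**2*cos(5*s/2)/5 - 16*s*sin(5*s/2)/25 + 4*s*cos(5*s/2)/5 - 8*sin(5*s/2)/25 - 32*cos(5*s/2)/125; evaluating from 0 to 2*pi: ∫_{0}^{2*pi} (-2*s**2 - 2*s) sin(5*s/2) ds = (-16*pi**2/5 - 8*pi/5 + 32/125) - (-32/125) = -16*pi**2/5 - 8*pi/5 + 64/125.
Hence b_5 = (1/pi)·(-16*pi**2/5 - 8*pi/5 + 64/125) = 8*(-50*pi**2 - 25*pi + 8)/(125*pi).

8*(-50*pi**2 - 25*pi + 8)/(125*pi)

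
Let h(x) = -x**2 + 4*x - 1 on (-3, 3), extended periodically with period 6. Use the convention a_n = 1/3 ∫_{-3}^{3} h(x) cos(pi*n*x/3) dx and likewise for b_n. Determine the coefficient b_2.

-12/pi

b_2 = 1/3 ∫_{-3}^{3} h(x) sin(2*pi*x/3) dx.
Integrating by parts twice (tabular method), an antiderivative of (-x**2 + 4*x - 1) sin(2*pi*x/3) is 3*x**2*cos(2*pi*x/3)/(2*pi) - 9*x*sin(2*pi*x/3)/(2*pi**2) - 6*x*cos(2*pi*x/3)/pi + 9*sin(2*pi*x/3)/pi**2 - 27*cos(2*pi*x/3)/(4*pi**3) + 3*cos(2*pi*x/3)/(2*pi); evaluating from -3 to 3: ∫_{-3}^{3} (-x**2 + 4*x - 1) sin(2*pi*x/3) dx = (-3/pi - 27/(4*pi**3)) - (-27/(4*pi**3) + 33/pi) = -36/pi.
Hence b_2 = (1/3)·(-36/pi) = -12/pi.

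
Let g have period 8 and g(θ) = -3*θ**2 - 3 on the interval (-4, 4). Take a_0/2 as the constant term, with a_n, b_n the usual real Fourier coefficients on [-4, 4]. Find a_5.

a_5 = 1/4 ∫_{-4}^{4} g(θ) cos(5*pi*θ/4) dθ.
g is even and cos(5*pi*θ/4) is even, so the integrand is even and a_5 = 1/2 ∫_0^{4} g(θ) cos(5*pi*θ/4) dθ.
Integrating by parts twice (tabular method), an antiderivative of (-3*θ**2 - 3) cos(5*pi*θ/4) is -12*θ**2*sin(5*pi*θ/4)/(5*pi) - 96*θ*cos(5*pi*θ/4)/(25*pi**2) - 12*sin(5*pi*θ/4)/(5*pi) + 384*sin(5*pi*θ/4)/(125*pi**3); evaluating from 0 to 4: ∫_{0}^{4} (-3*θ**2 - 3) cos(5*pi*θ/4) dθ = (384/(25*pi**2)) - (0) = 384/(25*pi**2).
Hence a_5 = (1/2)·(384/(25*pi**2)) = 192/(25*pi**2).

192/(25*pi**2)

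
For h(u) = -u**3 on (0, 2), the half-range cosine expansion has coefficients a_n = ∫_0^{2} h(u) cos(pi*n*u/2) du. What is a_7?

48*(-4 + 49*pi**2)/(2401*pi**4)

a_7 = ∫_0^{2} (-u**3) cos(7*pi*u/2) du.
Integrating by parts three times (tabular method), an antiderivative of (-u**3) cos(7*pi*u/2) is -2*u**3*sin(7*pi*u/2)/(7*pi) - 12*u**2*cos(7*pi*u/2)/(49*pi**2) + 48*u*sin(7*pi*u/2)/(343*pi**3) + 96*cos(7*pi*u/2)/(2401*pi**4); evaluating from 0 to 2: ∫_{0}^{2} (-u**3) cos(7*pi*u/2) du = (48*(-2 + 49*pi**2)/(2401*pi**4)) - (96/(2401*pi**4)) = 48*(-4 + 49*pi**2)/(2401*pi**4).
Hence a_7 = 48*(-4 + 49*pi**2)/(2401*pi**4).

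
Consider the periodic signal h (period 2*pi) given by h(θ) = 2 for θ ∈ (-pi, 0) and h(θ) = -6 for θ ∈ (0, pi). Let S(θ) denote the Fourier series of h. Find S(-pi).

θ = -pi differs from θ = pi by -1 full period(s), and the series is 2*pi-periodic.
At θ = pi the one-sided limits are h(pi^-) = -6 and h(pi^+) = 2.
By Dirichlet's theorem the series converges to their average, [(-6) + (2)]/2 = -2.

-2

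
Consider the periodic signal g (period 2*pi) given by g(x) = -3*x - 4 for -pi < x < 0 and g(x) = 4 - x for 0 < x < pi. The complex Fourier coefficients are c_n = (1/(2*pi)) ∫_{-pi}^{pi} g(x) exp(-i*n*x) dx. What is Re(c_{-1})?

-2/pi

Since g is real-valued, Re(c_{-1}) = (1/(2*pi)) ∫_{-pi}^{pi} g(x) cos(-x) dx = a_{1}/2.
Split the integral at the breakpoints.
Integrating by parts (boundary term plus one more integral), an antiderivative of (-3*x - 4) cos(-x) is -3*x*sin(x) - 4*sin(x) - 3*cos(x); evaluating from -pi to 0: ∫_{-pi}^{0} (-3*x - 4) cos(-x) dx = (-3) - (3) = -6.
Integrating by parts (boundary term plus one more integral), an antiderivative of (4 - x) cos(-x) is -x*sin(x) + 4*sin(x) - cos(x); evaluating from 0 to pi: ∫_{0}^{pi} (4 - x) cos(-x) dx = (1) - (-1) = 2.
So ∫_{-pi}^{pi} g(x) cos(-x) dx = -4.
Hence Re(c_{-1}) = (1/(2*pi))·(-4) = -2/pi.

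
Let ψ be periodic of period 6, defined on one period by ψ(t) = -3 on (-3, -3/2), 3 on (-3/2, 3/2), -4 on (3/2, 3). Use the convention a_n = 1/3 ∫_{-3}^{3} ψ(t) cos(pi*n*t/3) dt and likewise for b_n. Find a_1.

13/pi

a_1 = 1/3 ∫_{-3}^{3} ψ(t) cos(pi*t/3) dt.
Split the integral at the breakpoints.
Directly, an antiderivative of (-3) cos(pi*t/3) is -9*sin(pi*t/3)/pi; evaluating from -3 to -3/2: ∫_{-3}^{-3/2} (-3) cos(pi*t/3) dt = (9/pi) - (0) = 9/pi.
Directly, an antiderivative of (3) cos(pi*t/3) is 9*sin(pi*t/3)/pi; evaluating from -3/2 to 3/2: ∫_{-3/2}^{3/2} (3) cos(pi*t/3) dt = (9/pi) - (-9/pi) = 18/pi.
Directly, an antiderivative of (-4) cos(pi*t/3) is -12*sin(pi*t/3)/pi; evaluating from 3/2 to 3: ∫_{3/2}^{3} (-4) cos(pi*t/3) dt = (0) - (-12/pi) = 12/pi.
Summing the pieces and multiplying by (1/3) gives a_1 = 13/pi.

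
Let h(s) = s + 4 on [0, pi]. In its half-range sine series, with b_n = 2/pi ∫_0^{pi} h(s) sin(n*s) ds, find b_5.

b_5 = 2/pi ∫_0^{pi} (s + 4) sin(5*s) ds.
Integrating by parts (boundary term plus one more integral), an antiderivative of (s + 4) sin(5*s) is -s*cos(5*s)/5 + sin(5*s)/25 - 4*cos(5*s)/5; evaluating from 0 to pi: ∫_{0}^{pi} (s + 4) sin(5*s) ds = (pi/5 + 4/5) - (-4/5) = pi/5 + 8/5.
Hence b_5 = (2/pi)·(pi/5 + 8/5) = 2*(pi + 8)/(5*pi).

2*(pi + 8)/(5*pi)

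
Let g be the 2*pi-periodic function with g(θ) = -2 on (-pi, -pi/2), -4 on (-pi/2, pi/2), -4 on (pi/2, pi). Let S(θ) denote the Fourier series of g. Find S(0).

-4

g is continuous at θ = 0 with value -4, so the series converges to -4 there.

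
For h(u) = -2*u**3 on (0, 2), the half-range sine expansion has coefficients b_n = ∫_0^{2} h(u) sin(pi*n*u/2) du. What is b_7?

32*(6 - 49*pi**2)/(343*pi**3)

b_7 = ∫_0^{2} (-2*u**3) sin(7*pi*u/2) du.
Integrating by parts three times (tabular method), an antiderivative of (-2*u**3) sin(7*pi*u/2) is 4*u**3*cos(7*pi*u/2)/(7*pi) - 24*u**2*sin(7*pi*u/2)/(49*pi**2) - 96*u*cos(7*pi*u/2)/(343*pi**3) + 192*sin(7*pi*u/2)/(2401*pi**4); evaluating from 0 to 2: ∫_{0}^{2} (-2*u**3) sin(7*pi*u/2) du = (32*(6 - 49*pi**2)/(343*pi**3)) - (0) = 32*(6 - 49*pi**2)/(343*pi**3).
Hence b_7 = 32*(6 - 49*pi**2)/(343*pi**3).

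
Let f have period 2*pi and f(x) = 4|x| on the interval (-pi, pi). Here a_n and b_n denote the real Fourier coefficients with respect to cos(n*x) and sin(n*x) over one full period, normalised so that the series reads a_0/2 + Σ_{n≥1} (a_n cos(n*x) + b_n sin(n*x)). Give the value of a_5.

a_5 = 1/pi ∫_{-pi}^{pi} f(x) cos(5*x) dx.
f is even and cos(5*x) is even, so the integrand is even and a_5 = 2/pi ∫_0^{pi} f(x) cos(5*x) dx.
Integrating by parts (boundary term plus one more integral), an antiderivative of (4*x) cos(5*x) is 4*x*sin(5*x)/5 + 4*cos(5*x)/25; evaluating from 0 to pi: ∫_{0}^{pi} (4*x) cos(5*x) dx = (-4/25) - (4/25) = -8/25.
Hence a_5 = (2/pi)·(-8/25) = -16/(25*pi).

-16/(25*pi)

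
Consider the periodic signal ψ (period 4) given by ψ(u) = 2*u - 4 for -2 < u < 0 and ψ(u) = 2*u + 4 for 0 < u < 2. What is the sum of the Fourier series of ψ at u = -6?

u = -6 differs from u = 2 by -2 full period(s), and the series is 4-periodic.
At u = 2 the one-sided limits are ψ(2^-) = 8 and ψ(2^+) = -8.
By Dirichlet's theorem the series converges to their average, [(8) + (-8)]/2 = 0.

0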